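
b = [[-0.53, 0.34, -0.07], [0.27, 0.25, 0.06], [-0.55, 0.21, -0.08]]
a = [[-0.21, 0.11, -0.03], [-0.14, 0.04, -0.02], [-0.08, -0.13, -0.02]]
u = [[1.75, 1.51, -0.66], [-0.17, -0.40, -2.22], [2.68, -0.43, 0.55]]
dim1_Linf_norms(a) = [0.21, 0.14, 0.13]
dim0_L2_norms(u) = [3.21, 1.62, 2.38]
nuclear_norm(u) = 7.14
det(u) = -11.65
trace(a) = -0.19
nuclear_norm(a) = 0.44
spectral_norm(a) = 0.28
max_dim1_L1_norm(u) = 3.92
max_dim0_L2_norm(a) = 0.26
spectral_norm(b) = 0.88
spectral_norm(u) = 3.26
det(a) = -0.00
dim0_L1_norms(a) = [0.43, 0.28, 0.07]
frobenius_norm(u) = 4.31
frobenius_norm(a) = 0.32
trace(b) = -0.36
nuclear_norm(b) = 1.23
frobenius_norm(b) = 0.95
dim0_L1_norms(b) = [1.35, 0.8, 0.21]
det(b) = -0.00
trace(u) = 1.90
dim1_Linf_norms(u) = [1.75, 2.22, 2.68]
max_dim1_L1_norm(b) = 0.94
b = u @ a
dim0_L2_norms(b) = [0.81, 0.47, 0.12]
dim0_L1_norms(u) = [4.6, 2.34, 3.43]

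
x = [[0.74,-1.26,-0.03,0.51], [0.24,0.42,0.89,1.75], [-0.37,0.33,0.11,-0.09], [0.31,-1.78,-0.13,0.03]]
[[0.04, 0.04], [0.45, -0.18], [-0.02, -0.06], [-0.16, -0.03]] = x @ [[0.14, 0.15],[0.11, 0.06],[0.1, -0.25],[0.16, -0.01]]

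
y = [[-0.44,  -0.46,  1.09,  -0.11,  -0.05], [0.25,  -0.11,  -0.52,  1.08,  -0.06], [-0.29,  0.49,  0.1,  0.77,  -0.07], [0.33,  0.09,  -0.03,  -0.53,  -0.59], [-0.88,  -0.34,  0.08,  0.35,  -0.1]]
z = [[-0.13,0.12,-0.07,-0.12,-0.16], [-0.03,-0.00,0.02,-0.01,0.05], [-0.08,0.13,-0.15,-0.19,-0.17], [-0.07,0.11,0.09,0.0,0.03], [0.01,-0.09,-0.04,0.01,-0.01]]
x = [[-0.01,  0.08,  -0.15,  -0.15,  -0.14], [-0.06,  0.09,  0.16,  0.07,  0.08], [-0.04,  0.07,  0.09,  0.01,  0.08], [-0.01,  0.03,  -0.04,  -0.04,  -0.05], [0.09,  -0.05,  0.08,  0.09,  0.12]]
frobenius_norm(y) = 2.41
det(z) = -0.00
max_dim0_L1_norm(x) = 0.52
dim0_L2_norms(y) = [1.11, 0.77, 1.21, 1.47, 0.61]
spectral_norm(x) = 0.38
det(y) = 0.54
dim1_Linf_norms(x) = [0.15, 0.16, 0.09, 0.05, 0.12]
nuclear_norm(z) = 0.74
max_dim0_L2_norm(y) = 1.47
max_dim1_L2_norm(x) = 0.27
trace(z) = -0.29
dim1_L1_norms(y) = [2.15, 2.02, 1.72, 1.57, 1.75]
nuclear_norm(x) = 0.68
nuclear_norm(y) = 4.90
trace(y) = -1.08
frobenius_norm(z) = 0.48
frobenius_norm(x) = 0.43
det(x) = -0.00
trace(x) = 0.25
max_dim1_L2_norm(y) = 1.27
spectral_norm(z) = 0.43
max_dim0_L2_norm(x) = 0.25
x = y @ z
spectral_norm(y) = 1.60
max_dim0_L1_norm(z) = 0.45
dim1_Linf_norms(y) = [1.09, 1.08, 0.77, 0.59, 0.88]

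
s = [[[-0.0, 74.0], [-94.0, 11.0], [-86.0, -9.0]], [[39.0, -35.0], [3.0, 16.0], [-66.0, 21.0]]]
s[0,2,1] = -9.0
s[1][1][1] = 16.0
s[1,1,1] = 16.0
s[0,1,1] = 11.0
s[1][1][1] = 16.0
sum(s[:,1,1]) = 27.0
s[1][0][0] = 39.0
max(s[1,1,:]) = 16.0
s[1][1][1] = 16.0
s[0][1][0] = -94.0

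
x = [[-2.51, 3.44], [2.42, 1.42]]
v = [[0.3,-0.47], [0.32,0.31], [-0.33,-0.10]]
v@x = [[-1.89, 0.36],[-0.05, 1.54],[0.59, -1.28]]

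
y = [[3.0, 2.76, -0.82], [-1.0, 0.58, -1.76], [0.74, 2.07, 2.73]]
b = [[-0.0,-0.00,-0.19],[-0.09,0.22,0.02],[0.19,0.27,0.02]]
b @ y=[[-0.14, -0.39, -0.52], [-0.48, -0.08, -0.26], [0.31, 0.72, -0.58]]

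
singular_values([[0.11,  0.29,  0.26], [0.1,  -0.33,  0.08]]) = [0.46, 0.28]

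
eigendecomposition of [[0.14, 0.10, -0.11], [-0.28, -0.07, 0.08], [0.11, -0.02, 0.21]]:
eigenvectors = [[0.39+0.32j, 0.39-0.32j, (-0.33+0j)], [-0.79+0.00j, -0.79-0.00j, 0.72+0.00j], [-0.07-0.34j, (-0.07+0.34j), (0.61+0j)]]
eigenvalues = [(0.08+0.15j), (0.08-0.15j), (0.13+0j)]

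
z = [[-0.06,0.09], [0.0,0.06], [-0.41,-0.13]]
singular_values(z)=[0.43, 0.12]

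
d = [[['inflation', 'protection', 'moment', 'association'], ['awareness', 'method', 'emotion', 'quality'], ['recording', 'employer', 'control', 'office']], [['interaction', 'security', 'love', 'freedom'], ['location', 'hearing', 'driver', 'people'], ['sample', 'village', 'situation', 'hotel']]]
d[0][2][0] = 'recording'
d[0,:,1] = ['protection', 'method', 'employer']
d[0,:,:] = [['inflation', 'protection', 'moment', 'association'], ['awareness', 'method', 'emotion', 'quality'], ['recording', 'employer', 'control', 'office']]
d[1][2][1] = 'village'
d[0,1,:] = ['awareness', 'method', 'emotion', 'quality']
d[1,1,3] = 'people'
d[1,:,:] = [['interaction', 'security', 'love', 'freedom'], ['location', 'hearing', 'driver', 'people'], ['sample', 'village', 'situation', 'hotel']]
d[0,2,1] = 'employer'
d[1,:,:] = [['interaction', 'security', 'love', 'freedom'], ['location', 'hearing', 'driver', 'people'], ['sample', 'village', 'situation', 'hotel']]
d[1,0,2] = 'love'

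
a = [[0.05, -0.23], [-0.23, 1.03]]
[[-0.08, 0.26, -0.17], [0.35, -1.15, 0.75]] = a @ [[-0.16, 0.54, -0.35], [0.3, -1.00, 0.65]]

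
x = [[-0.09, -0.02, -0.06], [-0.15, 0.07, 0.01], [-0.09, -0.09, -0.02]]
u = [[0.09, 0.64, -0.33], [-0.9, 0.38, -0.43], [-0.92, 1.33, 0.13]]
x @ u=[[0.07, -0.14, 0.03], [-0.09, -0.06, 0.02], [0.09, -0.12, 0.07]]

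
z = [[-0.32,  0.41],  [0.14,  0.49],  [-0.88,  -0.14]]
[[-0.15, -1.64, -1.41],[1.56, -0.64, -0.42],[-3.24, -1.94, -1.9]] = z @ [[3.33, 2.53, 2.41], [2.23, -2.02, -1.55]]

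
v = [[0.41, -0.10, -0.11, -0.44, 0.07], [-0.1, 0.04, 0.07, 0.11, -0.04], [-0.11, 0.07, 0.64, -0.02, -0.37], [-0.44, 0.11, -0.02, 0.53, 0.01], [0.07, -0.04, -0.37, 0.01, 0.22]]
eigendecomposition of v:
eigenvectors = [[-0.58, 0.29, 0.61, 0.39, 0.23], [0.17, -0.02, 0.64, -0.34, -0.67], [0.48, 0.71, 0.16, -0.29, 0.40], [0.57, -0.50, 0.39, 0.40, 0.34], [-0.28, -0.41, 0.18, -0.7, 0.48]]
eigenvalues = [0.99, 0.82, 0.02, 0.0, 0.01]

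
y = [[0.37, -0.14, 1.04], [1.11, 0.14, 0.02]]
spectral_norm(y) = 1.29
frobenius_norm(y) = 1.58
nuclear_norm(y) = 2.20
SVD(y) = [[-0.70, -0.71],  [-0.71, 0.7]] @ diag([1.2872682223073797, 0.912765316955897]) @ [[-0.82, -0.00, -0.58], [0.56, 0.22, -0.8]]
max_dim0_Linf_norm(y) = 1.11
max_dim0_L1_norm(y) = 1.48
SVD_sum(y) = [[0.74, 0.00, 0.52], [0.75, 0.0, 0.53]] + [[-0.37, -0.14, 0.52], [0.36, 0.14, -0.51]]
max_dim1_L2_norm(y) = 1.12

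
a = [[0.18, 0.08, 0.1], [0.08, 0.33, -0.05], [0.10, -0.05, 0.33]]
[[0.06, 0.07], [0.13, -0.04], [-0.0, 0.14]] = a @[[0.17, 0.28], [0.34, -0.13], [-0.00, 0.33]]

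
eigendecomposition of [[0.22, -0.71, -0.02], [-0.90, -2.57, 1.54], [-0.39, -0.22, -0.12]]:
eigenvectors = [[0.24,0.84,0.45], [0.96,-0.41,0.39], [0.12,-0.34,0.80]]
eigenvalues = [-2.6, 0.57, -0.44]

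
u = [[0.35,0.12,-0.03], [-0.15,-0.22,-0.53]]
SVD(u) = [[-0.26, 0.96],[0.96, 0.26]] @ diag([0.6074283820722813, 0.3473193928548341]) @ [[-0.39,-0.40,-0.83], [0.86,0.17,-0.48]]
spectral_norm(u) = 0.61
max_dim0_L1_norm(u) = 0.56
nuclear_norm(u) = 0.95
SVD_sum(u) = [[0.06, 0.06, 0.13], [-0.23, -0.24, -0.49]] + [[0.29, 0.06, -0.16], [0.08, 0.02, -0.04]]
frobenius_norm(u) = 0.70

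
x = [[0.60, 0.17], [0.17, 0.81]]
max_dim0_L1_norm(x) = 0.98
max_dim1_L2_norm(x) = 0.83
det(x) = 0.46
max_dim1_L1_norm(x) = 0.98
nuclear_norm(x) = 1.41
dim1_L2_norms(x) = [0.62, 0.83]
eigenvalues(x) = [0.51, 0.9]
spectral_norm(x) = 0.90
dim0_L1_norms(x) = [0.77, 0.98]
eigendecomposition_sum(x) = [[0.39,-0.21], [-0.21,0.12]] + [[0.21, 0.38], [0.38, 0.69]]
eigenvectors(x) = [[-0.87, -0.49], [0.49, -0.87]]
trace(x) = 1.41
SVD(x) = [[0.49, 0.87],[0.87, -0.49]] @ diag([0.9048124120268808, 0.5051875879731191]) @ [[0.49, 0.87], [0.87, -0.49]]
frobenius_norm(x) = 1.04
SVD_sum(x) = [[0.21, 0.38],[0.38, 0.69]] + [[0.39, -0.21], [-0.21, 0.12]]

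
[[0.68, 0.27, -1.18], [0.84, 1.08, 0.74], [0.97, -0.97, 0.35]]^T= [[0.68, 0.84, 0.97], [0.27, 1.08, -0.97], [-1.18, 0.74, 0.35]]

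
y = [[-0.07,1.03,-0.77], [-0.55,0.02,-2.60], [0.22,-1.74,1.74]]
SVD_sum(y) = [[-0.17, 0.47, -1.01], [-0.37, 1.01, -2.16], [0.36, -0.97, 2.08]] + [[0.10, 0.56, 0.24], [-0.18, -0.99, -0.44], [-0.14, -0.77, -0.34]] + [[0.0, -0.0, -0.00], [0.0, -0.0, -0.00], [0.0, -0.0, -0.0]]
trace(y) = 1.69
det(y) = -0.02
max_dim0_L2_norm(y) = 3.22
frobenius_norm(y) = 3.85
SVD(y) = [[-0.32, 0.40, 0.86], [-0.68, -0.72, 0.09], [0.66, -0.56, 0.51]] @ diag([3.537912037322094, 1.5193289865541089, 0.004224545879825004]) @ [[0.15, -0.42, 0.89], [0.16, 0.9, 0.4], [0.97, -0.08, -0.21]]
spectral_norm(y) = 3.54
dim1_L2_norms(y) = [1.29, 2.66, 2.47]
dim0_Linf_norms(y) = [0.55, 1.74, 2.6]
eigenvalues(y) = [2.99, 0.01, -1.3]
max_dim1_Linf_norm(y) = 2.6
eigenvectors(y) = [[0.38, 0.97, -0.36], [0.57, -0.08, 0.8], [-0.73, -0.21, 0.48]]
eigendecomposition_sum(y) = [[-0.19, 0.61, -1.16],  [-0.29, 0.93, -1.76],  [0.38, -1.19, 2.25]] + [[0.01, 0.00, 0.0], [-0.0, -0.00, -0.00], [-0.00, -0.0, -0.00]] + [[0.12, 0.42, 0.39], [-0.26, -0.91, -0.84], [-0.15, -0.55, -0.51]]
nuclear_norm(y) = 5.06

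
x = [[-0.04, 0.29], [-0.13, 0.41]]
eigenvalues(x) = [0.07, 0.3]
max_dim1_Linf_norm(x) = 0.41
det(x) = 0.02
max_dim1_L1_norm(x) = 0.54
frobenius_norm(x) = 0.52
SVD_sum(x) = [[-0.07, 0.28], [-0.11, 0.42]] + [[0.03, 0.01], [-0.02, -0.01]]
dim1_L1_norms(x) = [0.33, 0.54]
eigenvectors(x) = [[-0.93, -0.65], [-0.36, -0.76]]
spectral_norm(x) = 0.52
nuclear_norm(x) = 0.56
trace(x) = 0.37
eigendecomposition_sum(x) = [[0.11,-0.09],[0.04,-0.03]] + [[-0.15, 0.38], [-0.17, 0.44]]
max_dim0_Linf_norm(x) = 0.41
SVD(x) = [[-0.56, -0.83], [-0.83, 0.56]] @ diag([0.5186651181083215, 0.04106696065793951]) @ [[0.25, -0.97], [-0.97, -0.25]]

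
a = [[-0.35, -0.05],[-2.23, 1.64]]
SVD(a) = [[-0.09, -1.0], [-1.0, 0.09]] @ diag([2.779691250380056, 0.24661012258331702]) @ [[0.81, -0.59], [0.59, 0.81]]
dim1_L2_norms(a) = [0.35, 2.77]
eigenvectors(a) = [[-0.68, 0.02], [-0.74, -1.0]]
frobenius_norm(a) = 2.79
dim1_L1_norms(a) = [0.4, 3.87]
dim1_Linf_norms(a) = [0.35, 2.23]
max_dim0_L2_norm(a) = 2.26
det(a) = -0.69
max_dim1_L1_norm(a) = 3.87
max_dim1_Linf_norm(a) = 2.23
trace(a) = 1.29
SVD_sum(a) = [[-0.21, 0.15], [-2.24, 1.62]] + [[-0.14, -0.2], [0.01, 0.02]]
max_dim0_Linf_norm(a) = 2.23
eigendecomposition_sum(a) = [[-0.39, -0.01], [-0.43, -0.01]] + [[0.04, -0.04], [-1.8, 1.65]]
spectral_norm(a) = 2.78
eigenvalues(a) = [-0.4, 1.69]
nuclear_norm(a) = 3.03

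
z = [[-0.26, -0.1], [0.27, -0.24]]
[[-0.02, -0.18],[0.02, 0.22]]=z@ [[0.08, 0.74], [-0.01, -0.08]]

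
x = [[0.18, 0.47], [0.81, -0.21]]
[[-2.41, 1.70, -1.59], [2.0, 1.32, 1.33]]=x @ [[1.03, 2.33, 0.69], [-5.53, 2.72, -3.65]]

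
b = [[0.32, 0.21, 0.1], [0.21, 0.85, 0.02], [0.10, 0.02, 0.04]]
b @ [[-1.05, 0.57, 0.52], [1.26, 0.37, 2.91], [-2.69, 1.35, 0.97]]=[[-0.34, 0.4, 0.87], [0.8, 0.46, 2.6], [-0.19, 0.12, 0.15]]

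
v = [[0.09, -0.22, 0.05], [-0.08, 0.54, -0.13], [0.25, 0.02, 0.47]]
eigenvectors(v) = [[-0.85, -0.37, -0.27], [-0.0, 0.82, 0.56], [0.52, -0.43, 0.78]]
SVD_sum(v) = [[0.08, -0.17, 0.13], [-0.17, 0.38, -0.28], [0.11, -0.25, 0.18]] + [[-0.03,-0.05,-0.05], [0.08,0.15,0.16], [0.14,0.27,0.28]] + [[0.04, 0.00, -0.02], [0.02, 0.00, -0.01], [-0.0, -0.0, 0.00]]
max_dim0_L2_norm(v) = 0.58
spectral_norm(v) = 0.65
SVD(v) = [[-0.35, 0.16, -0.92], [0.78, -0.49, -0.38], [-0.51, -0.86, 0.04]] @ diag([0.6477183631679094, 0.48564312916911195, 0.04807986175019027]) @ [[-0.34, 0.76, -0.56], [-0.33, -0.65, -0.68], [-0.88, -0.05, 0.47]]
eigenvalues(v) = [0.06, 0.64, 0.4]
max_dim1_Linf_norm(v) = 0.54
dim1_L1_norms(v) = [0.36, 0.75, 0.74]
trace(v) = 1.10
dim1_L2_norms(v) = [0.24, 0.56, 0.53]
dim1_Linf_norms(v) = [0.22, 0.54, 0.47]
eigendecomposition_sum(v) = [[0.06, 0.03, 0.00], [0.0, 0.00, 0.0], [-0.04, -0.02, -0.00]] + [[0.09, -0.17, 0.15], [-0.21, 0.37, -0.34], [0.11, -0.2, 0.18]] + [[-0.06,-0.08,-0.10], [0.13,0.17,0.21], [0.18,0.23,0.29]]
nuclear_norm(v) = 1.18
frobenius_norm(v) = 0.81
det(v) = 0.02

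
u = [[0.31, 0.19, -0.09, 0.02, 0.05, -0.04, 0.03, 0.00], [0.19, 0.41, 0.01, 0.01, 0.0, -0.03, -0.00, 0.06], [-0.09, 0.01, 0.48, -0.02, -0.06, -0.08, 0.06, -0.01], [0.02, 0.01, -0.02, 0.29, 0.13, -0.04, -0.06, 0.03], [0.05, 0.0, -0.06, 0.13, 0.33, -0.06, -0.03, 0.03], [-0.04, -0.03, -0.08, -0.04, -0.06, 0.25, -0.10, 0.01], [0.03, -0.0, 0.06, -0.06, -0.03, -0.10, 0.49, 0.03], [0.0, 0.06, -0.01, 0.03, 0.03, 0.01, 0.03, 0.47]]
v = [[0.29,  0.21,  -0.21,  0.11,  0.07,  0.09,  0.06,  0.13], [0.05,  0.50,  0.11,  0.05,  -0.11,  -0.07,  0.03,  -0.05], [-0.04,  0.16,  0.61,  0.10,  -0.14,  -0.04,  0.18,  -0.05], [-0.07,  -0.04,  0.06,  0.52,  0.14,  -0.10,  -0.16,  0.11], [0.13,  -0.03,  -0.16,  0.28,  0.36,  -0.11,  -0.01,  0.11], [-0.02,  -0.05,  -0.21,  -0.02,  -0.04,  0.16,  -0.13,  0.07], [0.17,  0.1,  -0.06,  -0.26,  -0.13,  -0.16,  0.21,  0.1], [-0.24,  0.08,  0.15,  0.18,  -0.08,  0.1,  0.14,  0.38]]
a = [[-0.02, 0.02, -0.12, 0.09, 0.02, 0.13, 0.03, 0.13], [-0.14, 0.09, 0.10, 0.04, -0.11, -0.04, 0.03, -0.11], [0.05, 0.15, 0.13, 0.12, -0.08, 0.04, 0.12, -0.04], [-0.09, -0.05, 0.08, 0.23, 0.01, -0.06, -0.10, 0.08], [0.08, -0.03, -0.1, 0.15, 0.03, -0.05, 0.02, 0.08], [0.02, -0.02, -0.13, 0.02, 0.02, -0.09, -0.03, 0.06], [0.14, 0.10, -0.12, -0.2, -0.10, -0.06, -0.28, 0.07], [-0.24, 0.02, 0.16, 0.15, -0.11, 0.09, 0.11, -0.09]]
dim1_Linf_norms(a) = [0.13, 0.14, 0.15, 0.23, 0.15, 0.13, 0.28, 0.24]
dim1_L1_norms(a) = [0.56, 0.66, 0.73, 0.7, 0.54, 0.39, 1.07, 0.97]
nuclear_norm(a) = 1.90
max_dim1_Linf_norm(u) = 0.49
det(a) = -0.00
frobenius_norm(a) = 0.84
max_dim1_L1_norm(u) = 0.81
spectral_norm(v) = 0.86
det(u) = 0.00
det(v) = -0.00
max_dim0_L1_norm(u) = 0.81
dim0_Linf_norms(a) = [0.24, 0.15, 0.16, 0.23, 0.11, 0.13, 0.28, 0.13]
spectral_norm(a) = 0.60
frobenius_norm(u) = 1.19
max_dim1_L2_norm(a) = 0.43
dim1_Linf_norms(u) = [0.31, 0.41, 0.48, 0.29, 0.33, 0.25, 0.49, 0.47]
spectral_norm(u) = 0.63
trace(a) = 0.00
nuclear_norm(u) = 3.03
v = a + u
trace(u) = 3.03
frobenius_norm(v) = 1.48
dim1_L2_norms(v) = [0.47, 0.54, 0.68, 0.59, 0.53, 0.31, 0.45, 0.55]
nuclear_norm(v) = 3.53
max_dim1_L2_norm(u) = 0.51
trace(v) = 3.03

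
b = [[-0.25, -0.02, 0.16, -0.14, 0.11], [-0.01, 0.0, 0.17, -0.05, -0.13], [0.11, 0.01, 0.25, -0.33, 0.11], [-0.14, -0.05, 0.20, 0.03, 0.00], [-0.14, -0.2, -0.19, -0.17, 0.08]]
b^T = [[-0.25, -0.01, 0.11, -0.14, -0.14],[-0.02, 0.00, 0.01, -0.05, -0.2],[0.16, 0.17, 0.25, 0.20, -0.19],[-0.14, -0.05, -0.33, 0.03, -0.17],[0.11, -0.13, 0.11, 0.00, 0.08]]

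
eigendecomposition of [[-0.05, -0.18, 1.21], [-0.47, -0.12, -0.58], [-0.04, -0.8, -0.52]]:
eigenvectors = [[(-0.69+0j), -0.79+0.00j, -0.79-0.00j],[0.62+0.00j, (-0-0.29j), -0.00+0.29j],[-0.37+0.00j, (0.44-0.3j), 0.44+0.30j]]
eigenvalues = [(0.75+0j), (-0.72+0.4j), (-0.72-0.4j)]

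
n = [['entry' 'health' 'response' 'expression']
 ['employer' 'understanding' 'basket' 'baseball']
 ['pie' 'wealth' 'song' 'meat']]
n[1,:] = ['employer', 'understanding', 'basket', 'baseball']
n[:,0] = ['entry', 'employer', 'pie']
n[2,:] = ['pie', 'wealth', 'song', 'meat']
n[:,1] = ['health', 'understanding', 'wealth']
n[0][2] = 'response'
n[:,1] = ['health', 'understanding', 'wealth']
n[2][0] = 'pie'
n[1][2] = 'basket'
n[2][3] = 'meat'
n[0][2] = 'response'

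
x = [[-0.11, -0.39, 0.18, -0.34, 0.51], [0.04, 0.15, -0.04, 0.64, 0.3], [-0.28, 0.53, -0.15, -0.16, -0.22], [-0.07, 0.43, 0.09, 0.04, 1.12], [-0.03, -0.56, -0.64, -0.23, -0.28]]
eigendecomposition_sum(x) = [[0.04-0.00j,(-0.25+0.01j),(-0.09-0.14j),(-0.14+0.13j),(-0.04+0.25j)], [-0.03-0.03j,(0.18+0.2j),(-0.05+0.17j),0.20+0.03j,0.24-0.14j], [(-0.03+0.02j),(0.2-0.12j),0.13+0.07j,(0.06-0.17j),-0.08-0.22j], [-0.01-0.04j,0.04+0.26j,(-0.13+0.11j),(0.15+0.13j),(0.26+0.01j)], [0.03-0.01j,(-0.23+0.07j),-0.11-0.11j,(-0.1+0.15j),(0.02+0.24j)]] + [[0.04+0.00j, (-0.25-0.01j), -0.09+0.14j, -0.14-0.13j, (-0.04-0.25j)], [-0.03+0.03j, 0.18-0.20j, (-0.05-0.17j), 0.20-0.03j, (0.24+0.14j)], [(-0.03-0.02j), (0.2+0.12j), 0.13-0.07j, 0.06+0.17j, -0.08+0.22j], [-0.01+0.04j, (0.04-0.26j), -0.13-0.11j, (0.15-0.13j), 0.26-0.01j], [(0.03+0.01j), (-0.23-0.07j), -0.11+0.11j, -0.10-0.15j, 0.02-0.24j]] + [[-0.01+0.14j,0.14-0.05j,(0.24+0.22j),(-0.08+0.13j),0.31+0.02j], [(0.09-0.03j),-0.07-0.07j,(0.06-0.2j),(0.1+0.01j),-0.08-0.19j], [(-0.14-0.02j),0.04+0.14j,-0.23+0.22j,(-0.12-0.08j),(-0.04+0.3j)], [(-0.06+0.13j),0.15-0.00j,(0.16+0.28j),(-0.11+0.1j),(0.29+0.12j)], [(-0.05-0.07j),-0.05+0.08j,(-0.21-0.01j),-0.01-0.09j,(-0.16+0.12j)]] + [[(-0.01-0.14j), (0.14+0.05j), 0.24-0.22j, (-0.08-0.13j), 0.31-0.02j], [(0.09+0.03j), (-0.07+0.07j), (0.06+0.2j), (0.1-0.01j), -0.08+0.19j], [(-0.14+0.02j), (0.04-0.14j), (-0.23-0.22j), (-0.12+0.08j), -0.04-0.30j], [(-0.06-0.13j), 0.15+0.00j, (0.16-0.28j), (-0.11-0.1j), 0.29-0.12j], [(-0.05+0.07j), (-0.05-0.08j), (-0.21+0.01j), (-0.01+0.09j), (-0.16-0.12j)]] + [[-0.16-0.00j, -0.16-0.00j, (-0.11+0j), 0.09-0.00j, (-0.04+0j)], [(-0.07-0j), -0.08-0.00j, (-0.05+0j), (0.04-0j), (-0.02+0j)], [(0.05+0j), (0.05+0j), (0.04-0j), (-0.03+0j), 0.01-0.00j], [(0.06+0j), 0.06+0.00j, (0.04-0j), -0.03+0.00j, 0.01-0.00j], [0.00+0.00j, 0j, 0.00-0.00j, (-0+0j), -0j]]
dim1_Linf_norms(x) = [0.51, 0.64, 0.53, 1.12, 0.64]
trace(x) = -0.35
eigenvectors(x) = [[0.28-0.35j, 0.28+0.35j, 0.49-0.16j, (0.49+0.16j), (0.83+0j)],[(-0.48+0j), -0.48-0.00j, (-0.23-0.24j), (-0.23+0.24j), 0.39+0.00j],[-0.08+0.40j, -0.08-0.40j, (0.13+0.49j), 0.13-0.49j, -0.27+0.00j],[(-0.39-0.25j), -0.39+0.25j, 0.51+0.00j, 0.51-0.00j, -0.30+0.00j],[(0.19-0.39j), 0.19+0.39j, (-0.18+0.28j), -0.18-0.28j, -0.00+0.00j]]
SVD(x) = [[0.19,  -0.70,  0.17,  -0.24,  -0.62], [0.29,  0.27,  -0.7,  0.3,  -0.52], [-0.03,  0.43,  0.67,  0.39,  -0.46], [0.81,  -0.19,  0.17,  0.40,  0.35], [-0.47,  -0.46,  -0.11,  0.74,  0.06]] @ diag([1.4380002664446985, 0.9617356331707689, 0.7055815907250944, 0.5872768144311682, 0.16486469499569253]) @ [[-0.03,0.39,0.28,0.19,0.85], [-0.01,0.75,0.08,0.46,-0.47], [-0.34,0.45,0.06,-0.82,-0.06], [-0.21,0.17,-0.94,0.09,0.2], [0.92,0.23,-0.18,-0.28,0.05]]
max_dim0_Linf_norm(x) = 1.12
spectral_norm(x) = 1.44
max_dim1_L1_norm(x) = 1.75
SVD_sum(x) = [[-0.01, 0.11, 0.08, 0.05, 0.23], [-0.01, 0.17, 0.12, 0.08, 0.36], [0.0, -0.02, -0.01, -0.01, -0.04], [-0.03, 0.46, 0.33, 0.22, 0.99], [0.02, -0.27, -0.19, -0.13, -0.58]] + [[0.00, -0.5, -0.05, -0.31, 0.32], [-0.00, 0.19, 0.02, 0.12, -0.12], [-0.0, 0.31, 0.03, 0.19, -0.2], [0.0, -0.14, -0.01, -0.08, 0.09], [0.00, -0.33, -0.03, -0.20, 0.21]] + [[-0.04, 0.05, 0.01, -0.10, -0.01], [0.17, -0.22, -0.03, 0.40, 0.03], [-0.16, 0.21, 0.03, -0.39, -0.03], [-0.04, 0.06, 0.01, -0.1, -0.01], [0.03, -0.03, -0.0, 0.06, 0.0]] + [[0.03, -0.02, 0.13, -0.01, -0.03], [-0.04, 0.03, -0.16, 0.02, 0.04], [-0.05, 0.04, -0.21, 0.02, 0.05], [-0.05, 0.04, -0.22, 0.02, 0.05], [-0.09, 0.07, -0.41, 0.04, 0.09]] + [[-0.09, -0.02, 0.02, 0.03, -0.0], [-0.08, -0.02, 0.02, 0.02, -0.0], [-0.07, -0.02, 0.01, 0.02, -0.00], [0.05, 0.01, -0.01, -0.02, 0.0], [0.01, 0.0, -0.00, -0.0, 0.00]]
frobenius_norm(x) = 1.97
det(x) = -0.09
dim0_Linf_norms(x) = [0.28, 0.56, 0.64, 0.64, 1.12]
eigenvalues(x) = [(0.52+0.64j), (0.52-0.64j), (-0.58+0.51j), (-0.58-0.51j), (-0.23+0j)]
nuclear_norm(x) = 3.86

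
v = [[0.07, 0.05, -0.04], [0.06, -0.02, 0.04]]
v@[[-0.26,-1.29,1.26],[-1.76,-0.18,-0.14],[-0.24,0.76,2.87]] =[[-0.10, -0.13, -0.03], [0.01, -0.04, 0.19]]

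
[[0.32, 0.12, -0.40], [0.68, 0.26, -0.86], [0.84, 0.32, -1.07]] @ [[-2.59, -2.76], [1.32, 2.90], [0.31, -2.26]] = [[-0.79, 0.37], [-1.68, 0.82], [-2.08, 1.03]]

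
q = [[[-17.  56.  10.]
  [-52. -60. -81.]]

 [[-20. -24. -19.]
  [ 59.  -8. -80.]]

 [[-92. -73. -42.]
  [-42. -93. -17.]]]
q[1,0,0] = -20.0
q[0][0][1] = 56.0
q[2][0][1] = -73.0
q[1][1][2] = -80.0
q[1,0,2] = -19.0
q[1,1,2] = -80.0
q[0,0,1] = 56.0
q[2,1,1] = -93.0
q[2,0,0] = -92.0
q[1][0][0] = -20.0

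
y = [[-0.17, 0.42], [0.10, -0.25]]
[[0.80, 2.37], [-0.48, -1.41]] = y @ [[2.09, -3.53], [2.76, 4.21]]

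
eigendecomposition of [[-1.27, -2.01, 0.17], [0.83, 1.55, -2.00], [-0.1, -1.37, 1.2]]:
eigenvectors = [[(-0.38+0j), 0.87+0.00j, 0.87-0.00j], [0.71+0.00j, (-0.27-0.33j), (-0.27+0.33j)], [(-0.59+0j), -0.05-0.26j, (-0.05+0.26j)]]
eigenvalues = [(2.78+0j), (-0.65+0.71j), (-0.65-0.71j)]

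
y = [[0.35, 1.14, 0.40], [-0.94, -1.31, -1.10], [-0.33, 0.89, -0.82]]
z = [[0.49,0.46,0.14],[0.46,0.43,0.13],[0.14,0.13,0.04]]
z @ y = [[-0.31, 0.08, -0.42], [-0.29, 0.08, -0.40], [-0.09, 0.02, -0.12]]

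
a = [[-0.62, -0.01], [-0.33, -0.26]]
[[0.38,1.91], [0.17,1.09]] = a@ [[-0.62, -3.08],[0.12, -0.29]]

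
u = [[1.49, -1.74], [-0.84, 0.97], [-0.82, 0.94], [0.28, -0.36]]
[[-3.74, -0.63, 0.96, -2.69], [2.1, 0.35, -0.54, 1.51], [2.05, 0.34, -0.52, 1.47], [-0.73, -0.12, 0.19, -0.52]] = u @ [[-1.6, -0.27, 0.41, -1.15], [0.78, 0.13, -0.2, 0.56]]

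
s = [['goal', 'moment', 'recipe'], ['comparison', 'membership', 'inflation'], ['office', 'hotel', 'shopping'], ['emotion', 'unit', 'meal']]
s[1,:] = ['comparison', 'membership', 'inflation']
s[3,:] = ['emotion', 'unit', 'meal']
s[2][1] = 'hotel'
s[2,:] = ['office', 'hotel', 'shopping']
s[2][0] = 'office'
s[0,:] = ['goal', 'moment', 'recipe']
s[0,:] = ['goal', 'moment', 'recipe']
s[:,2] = ['recipe', 'inflation', 'shopping', 'meal']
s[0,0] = 'goal'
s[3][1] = 'unit'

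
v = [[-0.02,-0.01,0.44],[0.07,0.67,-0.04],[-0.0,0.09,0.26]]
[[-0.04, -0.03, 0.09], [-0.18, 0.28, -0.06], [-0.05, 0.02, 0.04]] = v @ [[0.30, -0.31, -0.08], [-0.31, 0.44, -0.07], [-0.08, -0.07, 0.19]]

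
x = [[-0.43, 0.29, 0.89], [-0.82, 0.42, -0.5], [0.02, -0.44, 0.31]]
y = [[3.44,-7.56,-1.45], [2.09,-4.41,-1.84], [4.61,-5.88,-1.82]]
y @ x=[[4.69, -1.54, 6.39],[2.68, -0.44, 3.49],[2.8, -0.33, 6.48]]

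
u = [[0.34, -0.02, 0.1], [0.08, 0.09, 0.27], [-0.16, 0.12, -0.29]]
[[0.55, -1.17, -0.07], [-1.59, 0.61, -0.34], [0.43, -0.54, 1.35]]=u@[[2.84, -4.67, 1.02], [-4.89, -1.05, 4.88], [-5.09, 4.01, -3.19]]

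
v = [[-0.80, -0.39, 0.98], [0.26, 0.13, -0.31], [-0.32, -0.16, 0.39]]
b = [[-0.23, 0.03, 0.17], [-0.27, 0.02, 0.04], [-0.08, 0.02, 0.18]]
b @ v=[[0.14, 0.07, -0.17], [0.21, 0.1, -0.26], [0.01, 0.01, -0.01]]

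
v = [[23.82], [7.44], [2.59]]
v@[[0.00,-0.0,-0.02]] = [[0.0, 0.00, -0.48], [0.00, 0.0, -0.15], [0.0, 0.0, -0.05]]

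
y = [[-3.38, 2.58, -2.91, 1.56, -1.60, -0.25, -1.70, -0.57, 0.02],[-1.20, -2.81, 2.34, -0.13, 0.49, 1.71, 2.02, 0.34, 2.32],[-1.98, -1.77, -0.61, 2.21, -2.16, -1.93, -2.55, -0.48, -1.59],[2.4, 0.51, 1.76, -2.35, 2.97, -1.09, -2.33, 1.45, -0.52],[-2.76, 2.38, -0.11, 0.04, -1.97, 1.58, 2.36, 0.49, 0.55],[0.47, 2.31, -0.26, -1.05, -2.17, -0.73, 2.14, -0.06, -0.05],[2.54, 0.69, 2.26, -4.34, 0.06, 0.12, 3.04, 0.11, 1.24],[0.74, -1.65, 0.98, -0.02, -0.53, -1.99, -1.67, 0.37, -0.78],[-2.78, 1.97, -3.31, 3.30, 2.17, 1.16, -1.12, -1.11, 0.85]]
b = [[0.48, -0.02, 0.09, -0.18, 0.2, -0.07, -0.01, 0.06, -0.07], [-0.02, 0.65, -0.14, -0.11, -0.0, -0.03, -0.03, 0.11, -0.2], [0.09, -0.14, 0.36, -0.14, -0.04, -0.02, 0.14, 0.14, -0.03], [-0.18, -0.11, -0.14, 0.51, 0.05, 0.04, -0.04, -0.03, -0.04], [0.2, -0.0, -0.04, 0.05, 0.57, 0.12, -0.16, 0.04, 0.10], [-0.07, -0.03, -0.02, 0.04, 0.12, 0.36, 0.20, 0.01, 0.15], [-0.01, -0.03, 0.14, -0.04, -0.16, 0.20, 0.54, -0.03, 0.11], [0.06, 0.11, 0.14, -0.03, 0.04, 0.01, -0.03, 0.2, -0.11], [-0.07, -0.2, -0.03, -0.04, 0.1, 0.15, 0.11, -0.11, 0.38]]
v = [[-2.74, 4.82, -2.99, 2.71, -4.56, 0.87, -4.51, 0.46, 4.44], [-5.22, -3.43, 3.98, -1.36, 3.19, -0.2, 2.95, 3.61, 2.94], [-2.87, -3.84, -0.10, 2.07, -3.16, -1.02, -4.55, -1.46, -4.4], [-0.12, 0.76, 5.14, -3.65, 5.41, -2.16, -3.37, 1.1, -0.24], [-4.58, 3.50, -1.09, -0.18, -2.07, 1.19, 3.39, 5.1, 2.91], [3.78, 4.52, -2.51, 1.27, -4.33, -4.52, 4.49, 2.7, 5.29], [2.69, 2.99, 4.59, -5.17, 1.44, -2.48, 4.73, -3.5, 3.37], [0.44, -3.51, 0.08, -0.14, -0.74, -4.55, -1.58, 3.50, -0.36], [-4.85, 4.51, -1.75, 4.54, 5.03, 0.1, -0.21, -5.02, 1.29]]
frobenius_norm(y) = 16.23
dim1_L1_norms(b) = [1.18, 1.29, 1.1, 1.14, 1.28, 1.0, 1.26, 0.73, 1.19]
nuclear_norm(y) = 36.42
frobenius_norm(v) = 29.72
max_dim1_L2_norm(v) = 11.72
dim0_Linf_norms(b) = [0.48, 0.65, 0.36, 0.51, 0.57, 0.36, 0.54, 0.2, 0.38]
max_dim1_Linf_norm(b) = 0.65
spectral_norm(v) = 15.64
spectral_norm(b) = 0.91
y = v @ b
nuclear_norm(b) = 4.05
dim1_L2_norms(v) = [10.43, 9.86, 8.97, 9.32, 9.28, 11.72, 10.87, 6.98, 10.94]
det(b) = 0.00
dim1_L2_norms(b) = [0.57, 0.71, 0.47, 0.58, 0.65, 0.46, 0.63, 0.3, 0.5]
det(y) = -141.43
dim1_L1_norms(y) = [14.57, 13.36, 15.28, 15.38, 12.24, 9.24, 14.4, 8.73, 17.77]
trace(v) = -6.99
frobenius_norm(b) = 1.66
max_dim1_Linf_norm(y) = 4.34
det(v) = -25072698.37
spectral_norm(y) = 11.01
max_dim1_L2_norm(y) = 6.54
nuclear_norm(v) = 77.44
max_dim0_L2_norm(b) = 0.71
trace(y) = -7.59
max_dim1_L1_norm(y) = 17.77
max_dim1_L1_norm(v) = 33.41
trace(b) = 4.05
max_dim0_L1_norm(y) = 18.93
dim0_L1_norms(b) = [1.18, 1.29, 1.1, 1.14, 1.28, 1.0, 1.26, 0.73, 1.19]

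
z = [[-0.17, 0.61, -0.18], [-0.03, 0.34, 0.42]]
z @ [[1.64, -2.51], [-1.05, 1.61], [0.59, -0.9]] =[[-1.03, 1.57],[-0.16, 0.24]]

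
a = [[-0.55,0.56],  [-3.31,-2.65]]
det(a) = 3.31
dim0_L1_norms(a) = [3.86, 3.21]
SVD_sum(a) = [[-0.06,-0.05],  [-3.32,-2.64]] + [[-0.49, 0.61],  [0.01, -0.01]]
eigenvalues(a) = [(-1.6+0.87j), (-1.6-0.87j)]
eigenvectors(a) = [[-0.29-0.24j, (-0.29+0.24j)], [(0.92+0j), 0.92-0.00j]]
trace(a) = -3.20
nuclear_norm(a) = 5.02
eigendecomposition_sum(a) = [[(-0.28+1.4j), 0.28+0.52j], [-1.65-3.06j, (-1.32-0.54j)]] + [[-0.28-1.40j,0.28-0.52j], [(-1.65+3.06j),(-1.32+0.54j)]]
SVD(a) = [[-0.02, -1.00], [-1.00, 0.02]] @ diag([4.240886606366541, 0.7807565510073481]) @ [[0.78, 0.62],[0.62, -0.78]]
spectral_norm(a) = 4.24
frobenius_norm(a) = 4.31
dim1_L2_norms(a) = [0.78, 4.24]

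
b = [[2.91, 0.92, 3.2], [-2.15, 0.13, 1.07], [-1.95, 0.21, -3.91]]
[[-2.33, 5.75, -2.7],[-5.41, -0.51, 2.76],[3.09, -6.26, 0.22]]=b @ [[1.58, 0.8, -1.12], [-1.72, -0.39, -0.96], [-1.67, 1.18, 0.45]]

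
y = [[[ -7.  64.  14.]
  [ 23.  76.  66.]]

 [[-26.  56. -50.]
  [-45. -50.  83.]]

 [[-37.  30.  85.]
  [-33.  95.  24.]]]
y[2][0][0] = -37.0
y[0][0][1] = 64.0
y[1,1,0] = -45.0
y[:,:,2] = [[14.0, 66.0], [-50.0, 83.0], [85.0, 24.0]]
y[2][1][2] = 24.0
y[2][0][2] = 85.0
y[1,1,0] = -45.0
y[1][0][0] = -26.0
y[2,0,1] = 30.0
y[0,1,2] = 66.0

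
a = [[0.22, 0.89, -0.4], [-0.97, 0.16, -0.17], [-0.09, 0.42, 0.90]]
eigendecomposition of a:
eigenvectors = [[(-0.03+0.67j), -0.03-0.67j, -0.30+0.00j], [(-0.7+0j), -0.70-0.00j, 0.16+0.00j], [(0.1+0.21j), 0.10-0.21j, (0.94+0j)]]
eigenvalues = [(0.14+0.99j), (0.14-0.99j), (1+0j)]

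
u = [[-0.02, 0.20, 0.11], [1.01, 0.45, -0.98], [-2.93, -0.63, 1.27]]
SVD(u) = [[-0.01, 0.03, -1.00], [0.40, -0.92, -0.03], [-0.92, -0.40, -0.01]] @ diag([3.541138284343773, 0.48864252080576626, 0.22752612600628067]) @ [[0.87,0.21,-0.44], [0.49,-0.32,0.81], [0.03,-0.92,-0.38]]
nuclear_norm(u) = 4.26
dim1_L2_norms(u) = [0.23, 1.48, 3.25]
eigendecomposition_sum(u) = [[(0.05+0j), 0.02+0.00j, (-0.02+0j)],[(1.69+0j), (0.64+0j), -0.83+0.00j],[-2.27-0.00j, (-0.86+0j), 1.12+0.00j]] + [[(-0.03+0.23j),(0.09+0.01j),(0.07+0.01j)], [-0.34-0.26j,(-0.09+0.14j),(-0.08+0.1j)], [(-0.33+0.26j),(0.11+0.12j),(0.08+0.1j)]] + [[(-0.03-0.23j), (0.09-0.01j), 0.07-0.01j], [-0.34+0.26j, -0.09-0.14j, (-0.08-0.1j)], [-0.33-0.26j, 0.11-0.12j, 0.08-0.10j]]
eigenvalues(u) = [(1.8+0j), (-0.05+0.47j), (-0.05-0.47j)]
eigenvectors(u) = [[0.02+0.00j, (0.17+0.31j), 0.17-0.31j],[0.60+0.00j, -0.66+0.00j, -0.66-0.00j],[(-0.8+0j), (-0.16+0.64j), -0.16-0.64j]]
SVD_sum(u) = [[-0.02, -0.0, 0.01], [1.23, 0.3, -0.62], [-2.84, -0.69, 1.43]] + [[0.01,-0.01,0.01],[-0.22,0.14,-0.36],[-0.09,0.06,-0.16]] + [[-0.01, 0.21, 0.09], [-0.00, 0.01, 0.0], [-0.00, 0.0, 0.0]]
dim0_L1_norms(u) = [3.96, 1.28, 2.36]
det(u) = 0.39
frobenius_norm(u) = 3.58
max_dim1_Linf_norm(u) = 2.93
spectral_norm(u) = 3.54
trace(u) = 1.70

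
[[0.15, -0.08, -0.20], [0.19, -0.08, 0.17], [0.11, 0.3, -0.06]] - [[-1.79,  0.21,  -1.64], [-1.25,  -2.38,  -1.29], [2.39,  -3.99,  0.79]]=[[1.94, -0.29, 1.44],[1.44, 2.30, 1.46],[-2.28, 4.29, -0.85]]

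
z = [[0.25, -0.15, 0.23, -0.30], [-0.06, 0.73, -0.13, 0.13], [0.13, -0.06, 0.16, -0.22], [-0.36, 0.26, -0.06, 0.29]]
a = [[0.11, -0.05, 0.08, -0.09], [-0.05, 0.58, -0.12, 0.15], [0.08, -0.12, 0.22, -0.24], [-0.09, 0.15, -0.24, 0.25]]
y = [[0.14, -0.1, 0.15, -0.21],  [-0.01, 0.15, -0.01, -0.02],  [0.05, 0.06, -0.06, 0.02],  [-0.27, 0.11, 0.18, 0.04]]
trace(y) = 0.27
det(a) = -0.00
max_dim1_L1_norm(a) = 0.9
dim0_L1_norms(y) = [0.47, 0.42, 0.4, 0.29]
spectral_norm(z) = 0.95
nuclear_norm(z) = 1.64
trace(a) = 1.16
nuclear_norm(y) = 0.83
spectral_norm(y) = 0.38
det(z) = 0.00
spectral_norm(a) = 0.75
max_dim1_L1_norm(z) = 1.05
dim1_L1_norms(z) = [0.93, 1.05, 0.57, 0.97]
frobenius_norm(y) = 0.50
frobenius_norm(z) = 1.09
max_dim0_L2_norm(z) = 0.79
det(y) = -0.00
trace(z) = 1.43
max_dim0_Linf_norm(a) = 0.58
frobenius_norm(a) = 0.83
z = y + a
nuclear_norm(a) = 1.17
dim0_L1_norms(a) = [0.33, 0.9, 0.66, 0.73]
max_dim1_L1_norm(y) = 0.6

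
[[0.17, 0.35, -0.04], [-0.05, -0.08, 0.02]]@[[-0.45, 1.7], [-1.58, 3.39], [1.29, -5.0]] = [[-0.68, 1.68], [0.17, -0.46]]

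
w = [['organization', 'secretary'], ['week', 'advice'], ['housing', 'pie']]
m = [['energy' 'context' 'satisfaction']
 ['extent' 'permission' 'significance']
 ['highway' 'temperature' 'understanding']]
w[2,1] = 'pie'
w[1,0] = 'week'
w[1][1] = 'advice'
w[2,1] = 'pie'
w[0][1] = 'secretary'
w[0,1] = 'secretary'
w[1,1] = 'advice'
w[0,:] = ['organization', 'secretary']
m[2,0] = 'highway'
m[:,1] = ['context', 'permission', 'temperature']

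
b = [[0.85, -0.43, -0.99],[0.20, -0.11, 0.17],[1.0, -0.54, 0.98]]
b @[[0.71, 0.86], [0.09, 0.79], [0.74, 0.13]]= [[-0.17, 0.26],[0.26, 0.11],[1.39, 0.56]]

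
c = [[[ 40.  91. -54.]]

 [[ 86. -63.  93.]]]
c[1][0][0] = 86.0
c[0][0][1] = 91.0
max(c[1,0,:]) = 93.0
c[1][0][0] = 86.0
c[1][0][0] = 86.0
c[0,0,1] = 91.0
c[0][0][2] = -54.0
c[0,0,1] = 91.0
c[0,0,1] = 91.0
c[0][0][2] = -54.0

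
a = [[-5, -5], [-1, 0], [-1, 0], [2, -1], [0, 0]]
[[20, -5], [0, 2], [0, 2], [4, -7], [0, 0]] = a @[[0, -2], [-4, 3]]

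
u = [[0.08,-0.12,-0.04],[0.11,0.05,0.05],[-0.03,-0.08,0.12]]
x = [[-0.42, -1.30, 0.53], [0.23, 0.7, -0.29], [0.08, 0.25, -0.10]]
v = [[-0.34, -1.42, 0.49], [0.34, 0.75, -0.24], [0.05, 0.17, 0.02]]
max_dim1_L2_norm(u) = 0.15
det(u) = 0.00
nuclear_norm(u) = 0.43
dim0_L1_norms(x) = [0.73, 2.25, 0.92]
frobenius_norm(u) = 0.25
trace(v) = 0.43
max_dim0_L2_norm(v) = 1.61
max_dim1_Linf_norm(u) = 0.12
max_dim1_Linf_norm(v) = 1.42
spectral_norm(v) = 1.76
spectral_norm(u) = 0.16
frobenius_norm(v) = 1.77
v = x + u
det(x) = 0.00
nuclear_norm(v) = 1.98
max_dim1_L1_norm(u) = 0.24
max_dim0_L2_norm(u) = 0.15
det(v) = 0.02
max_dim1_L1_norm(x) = 2.25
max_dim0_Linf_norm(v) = 1.42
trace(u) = 0.25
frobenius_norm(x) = 1.69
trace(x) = 0.18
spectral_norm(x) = 1.69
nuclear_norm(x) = 1.69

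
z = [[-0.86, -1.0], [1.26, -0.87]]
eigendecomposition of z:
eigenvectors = [[0.67j, 0.00-0.67j], [(0.75+0j), 0.75-0.00j]]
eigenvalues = [(-0.87+1.12j), (-0.87-1.12j)]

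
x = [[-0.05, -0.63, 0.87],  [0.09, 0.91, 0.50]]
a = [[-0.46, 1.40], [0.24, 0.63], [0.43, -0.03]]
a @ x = [[0.15, 1.56, 0.30], [0.04, 0.42, 0.52], [-0.02, -0.3, 0.36]]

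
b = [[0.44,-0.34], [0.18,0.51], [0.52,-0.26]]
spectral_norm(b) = 0.82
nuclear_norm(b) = 1.34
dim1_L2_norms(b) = [0.56, 0.54, 0.58]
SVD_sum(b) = [[0.42, -0.36], [-0.15, 0.13], [0.42, -0.37]] + [[0.02, 0.02], [0.33, 0.38], [0.1, 0.11]]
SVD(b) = [[-0.68, -0.06],[0.24, -0.96],[-0.69, -0.28]] @ diag([0.8152714967564043, 0.5244353025651234]) @ [[-0.75, 0.66], [-0.66, -0.75]]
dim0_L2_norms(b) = [0.7, 0.67]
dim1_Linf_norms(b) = [0.44, 0.51, 0.52]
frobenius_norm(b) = 0.97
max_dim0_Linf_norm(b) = 0.52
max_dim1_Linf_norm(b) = 0.52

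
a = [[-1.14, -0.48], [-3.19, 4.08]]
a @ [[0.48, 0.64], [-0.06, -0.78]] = [[-0.52, -0.36], [-1.78, -5.22]]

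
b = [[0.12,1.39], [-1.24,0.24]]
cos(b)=[[1.97, -0.33], [0.29, 1.94]]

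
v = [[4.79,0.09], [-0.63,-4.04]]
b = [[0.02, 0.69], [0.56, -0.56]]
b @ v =[[-0.34, -2.79], [3.04, 2.31]]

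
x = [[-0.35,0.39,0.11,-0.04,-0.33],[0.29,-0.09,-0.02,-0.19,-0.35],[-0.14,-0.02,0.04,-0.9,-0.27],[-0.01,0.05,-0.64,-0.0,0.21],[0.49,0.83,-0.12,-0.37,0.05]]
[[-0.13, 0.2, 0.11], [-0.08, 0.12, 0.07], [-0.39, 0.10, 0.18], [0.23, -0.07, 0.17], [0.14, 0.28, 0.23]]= x@[[0.21, 0.09, -0.03], [0.14, 0.29, 0.19], [-0.29, 0.03, -0.3], [0.33, -0.03, -0.16], [0.19, -0.33, -0.16]]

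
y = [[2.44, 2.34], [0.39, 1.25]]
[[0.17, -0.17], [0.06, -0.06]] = y @[[0.03, -0.03], [0.04, -0.04]]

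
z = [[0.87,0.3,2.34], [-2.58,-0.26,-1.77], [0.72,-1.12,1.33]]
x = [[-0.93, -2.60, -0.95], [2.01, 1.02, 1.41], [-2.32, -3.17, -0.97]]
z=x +[[1.8,2.90,3.29], [-4.59,-1.28,-3.18], [3.04,2.05,2.30]]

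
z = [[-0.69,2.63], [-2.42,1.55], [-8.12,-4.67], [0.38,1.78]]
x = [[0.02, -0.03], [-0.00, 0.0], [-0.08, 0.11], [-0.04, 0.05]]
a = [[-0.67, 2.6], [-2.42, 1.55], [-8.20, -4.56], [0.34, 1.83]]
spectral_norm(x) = 0.15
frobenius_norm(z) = 10.33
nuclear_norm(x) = 0.16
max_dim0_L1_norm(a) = 11.63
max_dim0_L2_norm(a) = 8.58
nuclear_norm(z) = 13.47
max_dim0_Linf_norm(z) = 8.12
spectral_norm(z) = 9.56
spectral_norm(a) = 9.58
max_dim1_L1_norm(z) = 12.79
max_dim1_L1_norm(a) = 12.76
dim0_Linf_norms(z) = [8.12, 4.67]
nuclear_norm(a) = 13.48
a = z + x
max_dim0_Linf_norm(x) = 0.11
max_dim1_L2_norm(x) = 0.14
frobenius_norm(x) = 0.15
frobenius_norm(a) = 10.34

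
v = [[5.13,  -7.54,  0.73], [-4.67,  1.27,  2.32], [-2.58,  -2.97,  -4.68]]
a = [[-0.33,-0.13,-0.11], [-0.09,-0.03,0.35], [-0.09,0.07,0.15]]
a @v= [[-0.8, 2.65, -0.03], [-1.22, -0.40, -1.77], [-1.18, 0.32, -0.61]]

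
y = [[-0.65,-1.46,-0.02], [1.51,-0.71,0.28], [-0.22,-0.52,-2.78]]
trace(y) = -4.14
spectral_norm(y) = 2.88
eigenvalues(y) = [(-0.71+1.49j), (-0.71-1.49j), (-2.72+0j)]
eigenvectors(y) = [[0.03+0.69j, (0.03-0.69j), (-0.06+0j)], [(0.71+0j), (0.71-0j), (-0.1+0j)], [(-0.15+0.04j), -0.15-0.04j, 0.99+0.00j]]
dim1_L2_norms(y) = [1.6, 1.69, 2.84]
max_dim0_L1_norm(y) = 3.08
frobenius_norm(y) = 3.67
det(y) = -7.40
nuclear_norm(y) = 6.09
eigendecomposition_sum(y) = [[-0.32+0.76j, -0.75-0.35j, (-0.09+0.01j)],[0.76+0.36j, -0.38+0.75j, 0.01+0.09j],[-0.18-0.04j, 0.04-0.18j, -0.01-0.02j]] + [[-0.32-0.76j, (-0.75+0.35j), (-0.09-0.01j)], [(0.76-0.36j), (-0.38-0.75j), 0.01-0.09j], [-0.18+0.04j, (0.04+0.18j), (-0.01+0.02j)]] + [[(-0.01-0j), (0.04+0j), 0.16+0.00j], [-0.01-0.00j, (0.06+0j), (0.27+0j)], [(0.15+0j), -0.61-0.00j, -2.77-0.00j]]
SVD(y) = [[-0.16, 0.38, 0.91], [0.13, 0.92, -0.36], [-0.98, 0.06, -0.20]] @ diag([2.881923161376638, 1.6831658597274837, 1.5250480584456079]) @ [[0.18, 0.23, 0.96], [0.67, -0.74, 0.05], [-0.72, -0.64, 0.29]]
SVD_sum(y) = [[-0.08, -0.11, -0.45], [0.07, 0.09, 0.36], [-0.51, -0.64, -2.70]] + [[0.43, -0.47, 0.03],[1.05, -1.15, 0.07],[0.07, -0.08, 0.0]] + [[-0.99, -0.89, 0.4],[0.39, 0.35, -0.16],[0.22, 0.19, -0.09]]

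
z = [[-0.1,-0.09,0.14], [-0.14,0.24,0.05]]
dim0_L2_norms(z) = [0.17, 0.26, 0.15]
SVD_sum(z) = [[0.00, -0.0, -0.0], [-0.14, 0.24, 0.05]] + [[-0.10, -0.09, 0.14], [-0.0, -0.0, 0.00]]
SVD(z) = [[-0.01, 1.0], [1.00, 0.01]] @ diag([0.28232706154390147, 0.19414280908647139]) @ [[-0.49, 0.85, 0.17],[-0.53, -0.45, 0.72]]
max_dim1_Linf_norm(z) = 0.24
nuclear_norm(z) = 0.48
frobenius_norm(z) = 0.34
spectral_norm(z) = 0.28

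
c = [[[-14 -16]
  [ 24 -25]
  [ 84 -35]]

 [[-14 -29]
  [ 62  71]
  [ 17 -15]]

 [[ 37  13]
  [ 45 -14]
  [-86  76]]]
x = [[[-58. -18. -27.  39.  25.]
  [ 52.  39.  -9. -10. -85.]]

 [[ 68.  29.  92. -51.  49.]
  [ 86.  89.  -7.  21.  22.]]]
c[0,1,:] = [24, -25]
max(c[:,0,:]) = 37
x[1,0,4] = 49.0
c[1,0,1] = -29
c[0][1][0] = 24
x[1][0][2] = 92.0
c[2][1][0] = 45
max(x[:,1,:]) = 89.0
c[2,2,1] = 76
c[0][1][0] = 24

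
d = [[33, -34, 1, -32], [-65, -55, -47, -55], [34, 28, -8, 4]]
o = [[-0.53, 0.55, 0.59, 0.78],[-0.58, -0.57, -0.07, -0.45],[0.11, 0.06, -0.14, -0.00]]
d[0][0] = 33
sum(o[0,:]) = 1.391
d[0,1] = -34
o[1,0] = -0.581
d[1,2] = -47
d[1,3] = -55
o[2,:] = [0.111, 0.056, -0.145, -0.003]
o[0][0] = -0.528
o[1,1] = -0.574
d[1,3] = -55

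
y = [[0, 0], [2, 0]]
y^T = [[0, 2], [0, 0]]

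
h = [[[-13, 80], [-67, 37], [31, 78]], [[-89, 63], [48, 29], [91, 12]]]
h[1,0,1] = 63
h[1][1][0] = 48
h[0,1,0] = -67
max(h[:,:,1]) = 80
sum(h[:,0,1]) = 143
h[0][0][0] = -13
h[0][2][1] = 78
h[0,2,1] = 78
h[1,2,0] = 91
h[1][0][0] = -89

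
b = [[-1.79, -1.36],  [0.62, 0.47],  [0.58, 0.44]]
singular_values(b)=[2.49, 0.0]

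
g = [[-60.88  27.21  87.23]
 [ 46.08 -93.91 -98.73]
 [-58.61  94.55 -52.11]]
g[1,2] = -98.73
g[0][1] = 27.21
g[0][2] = 87.23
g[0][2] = 87.23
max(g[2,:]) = 94.55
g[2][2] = -52.11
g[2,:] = [-58.61, 94.55, -52.11]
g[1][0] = 46.08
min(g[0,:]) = -60.88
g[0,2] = 87.23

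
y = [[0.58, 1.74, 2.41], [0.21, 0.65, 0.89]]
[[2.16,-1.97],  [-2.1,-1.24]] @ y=[[0.84, 2.48, 3.45],[-1.48, -4.46, -6.16]]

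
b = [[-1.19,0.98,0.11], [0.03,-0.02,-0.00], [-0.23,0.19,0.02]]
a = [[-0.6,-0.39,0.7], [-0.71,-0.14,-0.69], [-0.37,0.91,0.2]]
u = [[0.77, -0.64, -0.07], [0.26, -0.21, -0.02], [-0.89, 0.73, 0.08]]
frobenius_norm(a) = 1.73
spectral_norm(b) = 1.57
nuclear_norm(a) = 3.00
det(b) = 0.00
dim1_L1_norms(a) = [1.69, 1.54, 1.48]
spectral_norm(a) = 1.01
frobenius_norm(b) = 1.57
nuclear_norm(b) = 1.58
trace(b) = -1.19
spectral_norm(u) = 1.57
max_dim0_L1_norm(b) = 1.45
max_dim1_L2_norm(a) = 1.0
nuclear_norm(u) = 1.57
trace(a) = -0.54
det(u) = 0.00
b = a @ u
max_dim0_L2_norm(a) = 1.0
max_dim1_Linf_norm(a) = 0.91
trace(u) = 0.64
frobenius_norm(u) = 1.57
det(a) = -1.00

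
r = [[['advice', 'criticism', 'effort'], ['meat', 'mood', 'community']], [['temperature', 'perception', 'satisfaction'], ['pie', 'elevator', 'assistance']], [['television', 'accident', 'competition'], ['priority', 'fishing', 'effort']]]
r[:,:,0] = [['advice', 'meat'], ['temperature', 'pie'], ['television', 'priority']]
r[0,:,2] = ['effort', 'community']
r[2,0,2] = 'competition'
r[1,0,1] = 'perception'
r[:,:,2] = [['effort', 'community'], ['satisfaction', 'assistance'], ['competition', 'effort']]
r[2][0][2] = 'competition'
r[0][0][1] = 'criticism'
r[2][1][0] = 'priority'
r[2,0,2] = 'competition'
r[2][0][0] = 'television'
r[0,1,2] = 'community'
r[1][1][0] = 'pie'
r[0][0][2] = 'effort'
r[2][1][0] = 'priority'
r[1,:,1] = ['perception', 'elevator']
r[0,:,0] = ['advice', 'meat']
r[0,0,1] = 'criticism'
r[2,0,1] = 'accident'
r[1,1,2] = 'assistance'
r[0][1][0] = 'meat'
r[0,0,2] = 'effort'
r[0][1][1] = 'mood'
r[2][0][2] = 'competition'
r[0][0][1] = 'criticism'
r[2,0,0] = 'television'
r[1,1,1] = 'elevator'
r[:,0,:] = [['advice', 'criticism', 'effort'], ['temperature', 'perception', 'satisfaction'], ['television', 'accident', 'competition']]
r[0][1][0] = 'meat'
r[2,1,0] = 'priority'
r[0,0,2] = 'effort'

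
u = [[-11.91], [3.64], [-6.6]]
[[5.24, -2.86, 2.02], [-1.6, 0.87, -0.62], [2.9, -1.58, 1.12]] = u@[[-0.44, 0.24, -0.17]]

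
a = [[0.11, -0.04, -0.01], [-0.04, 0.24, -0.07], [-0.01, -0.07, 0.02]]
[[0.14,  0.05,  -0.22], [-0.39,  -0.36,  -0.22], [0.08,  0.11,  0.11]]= a@ [[1.45, -0.32, -2.18], [-0.35, -1.82, -0.88], [3.61, -0.95, 1.41]]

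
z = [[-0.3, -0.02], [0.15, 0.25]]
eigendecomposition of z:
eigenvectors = [[-0.96, 0.04],  [0.27, -1.00]]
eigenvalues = [-0.29, 0.24]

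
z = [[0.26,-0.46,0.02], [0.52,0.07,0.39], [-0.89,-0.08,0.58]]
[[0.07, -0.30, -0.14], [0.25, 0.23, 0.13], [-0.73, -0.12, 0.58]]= z @ [[0.64, 0.19, -0.25],[0.19, 0.76, 0.19],[-0.25, 0.19, 0.64]]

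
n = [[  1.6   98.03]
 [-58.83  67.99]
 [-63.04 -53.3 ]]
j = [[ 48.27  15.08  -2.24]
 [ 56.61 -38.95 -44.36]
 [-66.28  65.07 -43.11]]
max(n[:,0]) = 1.6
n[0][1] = 98.03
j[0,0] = 48.27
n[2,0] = -63.04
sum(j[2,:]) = -44.32000000000001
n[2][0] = -63.04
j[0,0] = 48.27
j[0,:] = [48.27, 15.08, -2.24]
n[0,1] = 98.03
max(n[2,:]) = -53.3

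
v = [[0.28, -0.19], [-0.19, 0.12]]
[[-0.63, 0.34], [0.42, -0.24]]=v@[[-1.80, 1.90], [0.68, 0.99]]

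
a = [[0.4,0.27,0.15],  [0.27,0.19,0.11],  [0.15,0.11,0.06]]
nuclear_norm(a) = 0.66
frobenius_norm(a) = 0.64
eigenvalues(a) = [0.64, 0.01, -0.0]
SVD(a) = [[-0.78, 0.61, 0.11], [-0.54, -0.58, -0.61], [-0.3, -0.54, 0.79]] @ diag([0.6438973066506578, 0.009281798302398806, 0.003179104953056438]) @ [[-0.78, -0.54, -0.30], [0.61, -0.58, -0.54], [-0.11, 0.61, -0.79]]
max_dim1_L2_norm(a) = 0.51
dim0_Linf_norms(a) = [0.4, 0.27, 0.15]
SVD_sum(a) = [[0.4, 0.27, 0.15], [0.27, 0.19, 0.11], [0.15, 0.11, 0.06]] + [[0.00,  -0.00,  -0.00], [-0.0,  0.0,  0.00], [-0.00,  0.00,  0.0]] + [[-0.00, 0.0, -0.00], [0.0, -0.0, 0.00], [-0.0, 0.00, -0.0]]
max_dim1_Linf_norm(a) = 0.4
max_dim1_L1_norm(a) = 0.82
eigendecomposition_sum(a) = [[0.4, 0.27, 0.15], [0.27, 0.19, 0.11], [0.15, 0.11, 0.06]] + [[0.00, -0.0, -0.0], [-0.0, 0.0, 0.00], [-0.0, 0.00, 0.0]] + [[-0.00, 0.0, -0.00],[0.0, -0.00, 0.00],[-0.0, 0.00, -0.0]]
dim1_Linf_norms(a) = [0.4, 0.27, 0.15]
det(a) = -0.00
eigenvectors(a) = [[0.78, 0.61, 0.11], [0.54, -0.58, -0.61], [0.3, -0.54, 0.79]]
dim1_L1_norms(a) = [0.82, 0.57, 0.32]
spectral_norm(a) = 0.64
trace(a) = 0.65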